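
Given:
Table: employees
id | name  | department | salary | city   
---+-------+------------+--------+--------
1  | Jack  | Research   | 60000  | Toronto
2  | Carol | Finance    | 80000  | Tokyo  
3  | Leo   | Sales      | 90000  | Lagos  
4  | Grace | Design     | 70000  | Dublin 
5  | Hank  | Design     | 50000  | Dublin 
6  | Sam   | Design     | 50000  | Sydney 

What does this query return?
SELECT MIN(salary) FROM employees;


Salaries: 60000, 80000, 90000, 70000, 50000, 50000
MIN = 50000

50000


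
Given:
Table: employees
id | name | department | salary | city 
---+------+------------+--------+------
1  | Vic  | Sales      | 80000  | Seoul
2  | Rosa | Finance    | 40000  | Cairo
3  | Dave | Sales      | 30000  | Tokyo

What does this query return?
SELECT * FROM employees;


SELECT * returns all 3 rows with all columns

3 rows:
1, Vic, Sales, 80000, Seoul
2, Rosa, Finance, 40000, Cairo
3, Dave, Sales, 30000, Tokyo


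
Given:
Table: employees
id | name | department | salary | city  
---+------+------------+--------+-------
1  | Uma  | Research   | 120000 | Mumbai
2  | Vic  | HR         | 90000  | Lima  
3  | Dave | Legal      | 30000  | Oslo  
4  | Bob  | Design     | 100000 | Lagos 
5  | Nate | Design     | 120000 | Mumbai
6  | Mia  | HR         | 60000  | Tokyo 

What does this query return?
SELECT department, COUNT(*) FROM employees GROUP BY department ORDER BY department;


Assigning each row to its department group:
  Uma -> Research
  Vic -> HR
  Dave -> Legal
  Bob -> Design
  Nate -> Design
  Mia -> HR


4 groups:
Design, 2
HR, 2
Legal, 1
Research, 1


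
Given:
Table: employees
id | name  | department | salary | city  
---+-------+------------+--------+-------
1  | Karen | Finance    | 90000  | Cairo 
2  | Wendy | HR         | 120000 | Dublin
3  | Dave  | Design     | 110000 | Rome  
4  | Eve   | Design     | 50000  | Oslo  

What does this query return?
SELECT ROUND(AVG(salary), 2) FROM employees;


SUM(salary) = 370000
COUNT = 4
ROUND(AVG, 2) = ROUND(370000 / 4, 2) = 92500.0

92500.0


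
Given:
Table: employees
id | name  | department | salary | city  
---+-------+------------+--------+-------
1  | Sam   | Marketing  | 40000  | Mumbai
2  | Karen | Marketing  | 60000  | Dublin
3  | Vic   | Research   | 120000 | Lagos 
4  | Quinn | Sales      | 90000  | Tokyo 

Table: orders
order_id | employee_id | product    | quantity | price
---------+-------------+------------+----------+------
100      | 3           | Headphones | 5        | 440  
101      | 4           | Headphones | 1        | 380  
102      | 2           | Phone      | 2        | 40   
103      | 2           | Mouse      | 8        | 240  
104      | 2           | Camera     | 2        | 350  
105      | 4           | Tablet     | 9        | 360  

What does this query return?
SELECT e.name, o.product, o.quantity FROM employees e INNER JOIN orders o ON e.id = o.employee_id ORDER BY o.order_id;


Joining employees.id = orders.employee_id:
  employee Vic (id=3) -> order Headphones
  employee Quinn (id=4) -> order Headphones
  employee Karen (id=2) -> order Phone
  employee Karen (id=2) -> order Mouse
  employee Karen (id=2) -> order Camera
  employee Quinn (id=4) -> order Tablet


6 rows:
Vic, Headphones, 5
Quinn, Headphones, 1
Karen, Phone, 2
Karen, Mouse, 8
Karen, Camera, 2
Quinn, Tablet, 9


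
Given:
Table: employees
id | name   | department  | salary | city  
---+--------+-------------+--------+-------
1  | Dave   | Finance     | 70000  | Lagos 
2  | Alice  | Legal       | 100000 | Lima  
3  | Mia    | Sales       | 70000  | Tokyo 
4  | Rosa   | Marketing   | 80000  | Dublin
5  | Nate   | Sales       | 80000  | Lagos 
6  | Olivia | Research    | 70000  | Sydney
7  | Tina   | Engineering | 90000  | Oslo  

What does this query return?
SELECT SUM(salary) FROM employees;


SUM(salary) = 70000 + 100000 + 70000 + 80000 + 80000 + 70000 + 90000 = 560000

560000


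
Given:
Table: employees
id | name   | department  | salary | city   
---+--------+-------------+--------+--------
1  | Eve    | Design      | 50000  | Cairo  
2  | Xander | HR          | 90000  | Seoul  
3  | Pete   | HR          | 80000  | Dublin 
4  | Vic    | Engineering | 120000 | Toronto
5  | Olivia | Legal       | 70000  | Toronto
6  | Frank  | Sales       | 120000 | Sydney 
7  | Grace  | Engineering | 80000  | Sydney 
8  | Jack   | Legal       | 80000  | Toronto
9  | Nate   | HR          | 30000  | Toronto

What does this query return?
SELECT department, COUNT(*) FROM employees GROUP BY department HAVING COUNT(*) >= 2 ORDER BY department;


Groups with count >= 2:
  Engineering: 2 -> PASS
  HR: 3 -> PASS
  Legal: 2 -> PASS
  Design: 1 -> filtered out
  Sales: 1 -> filtered out


3 groups:
Engineering, 2
HR, 3
Legal, 2


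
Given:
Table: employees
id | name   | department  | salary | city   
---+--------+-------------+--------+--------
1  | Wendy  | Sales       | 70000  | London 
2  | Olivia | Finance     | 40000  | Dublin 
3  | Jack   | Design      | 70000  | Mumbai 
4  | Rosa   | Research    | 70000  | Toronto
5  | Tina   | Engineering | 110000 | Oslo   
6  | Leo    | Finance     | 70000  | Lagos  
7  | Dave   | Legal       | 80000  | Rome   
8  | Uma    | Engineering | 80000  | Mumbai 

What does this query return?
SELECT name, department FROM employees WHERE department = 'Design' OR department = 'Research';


Filtering: department = 'Design' OR 'Research'
Matching: 2 rows

2 rows:
Jack, Design
Rosa, Research


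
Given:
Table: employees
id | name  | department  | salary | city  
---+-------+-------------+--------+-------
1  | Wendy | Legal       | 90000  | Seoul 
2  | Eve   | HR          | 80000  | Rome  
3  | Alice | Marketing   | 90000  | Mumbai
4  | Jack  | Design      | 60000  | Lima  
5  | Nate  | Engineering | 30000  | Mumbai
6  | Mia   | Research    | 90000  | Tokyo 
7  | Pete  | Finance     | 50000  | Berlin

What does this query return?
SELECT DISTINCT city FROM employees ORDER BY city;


All 'city' values (row order): Seoul, Rome, Mumbai, Lima, Mumbai, Tokyo, Berlin
Removing duplicates leaves 6 unique value(s).

6 values:
Berlin
Lima
Mumbai
Rome
Seoul
Tokyo


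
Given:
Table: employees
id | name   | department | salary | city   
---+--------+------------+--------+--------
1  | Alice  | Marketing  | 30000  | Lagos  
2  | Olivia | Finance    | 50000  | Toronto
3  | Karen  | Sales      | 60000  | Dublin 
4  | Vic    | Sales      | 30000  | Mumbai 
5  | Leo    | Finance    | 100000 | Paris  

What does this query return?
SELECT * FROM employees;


SELECT * returns all 5 rows with all columns

5 rows:
1, Alice, Marketing, 30000, Lagos
2, Olivia, Finance, 50000, Toronto
3, Karen, Sales, 60000, Dublin
4, Vic, Sales, 30000, Mumbai
5, Leo, Finance, 100000, Paris


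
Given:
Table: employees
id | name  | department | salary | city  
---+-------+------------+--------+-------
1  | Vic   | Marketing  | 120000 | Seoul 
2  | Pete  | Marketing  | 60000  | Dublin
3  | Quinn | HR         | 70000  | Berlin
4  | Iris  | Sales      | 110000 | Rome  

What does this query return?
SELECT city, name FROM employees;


Projecting columns: city, name

4 rows:
Seoul, Vic
Dublin, Pete
Berlin, Quinn
Rome, Iris


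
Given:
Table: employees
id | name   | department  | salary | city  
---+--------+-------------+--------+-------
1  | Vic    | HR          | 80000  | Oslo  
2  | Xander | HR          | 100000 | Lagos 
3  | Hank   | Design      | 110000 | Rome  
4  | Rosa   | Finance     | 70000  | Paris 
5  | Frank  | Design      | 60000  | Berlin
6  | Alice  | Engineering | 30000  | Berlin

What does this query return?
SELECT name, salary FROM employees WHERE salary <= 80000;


Filtering: salary <= 80000
Matching: 4 rows

4 rows:
Vic, 80000
Rosa, 70000
Frank, 60000
Alice, 30000


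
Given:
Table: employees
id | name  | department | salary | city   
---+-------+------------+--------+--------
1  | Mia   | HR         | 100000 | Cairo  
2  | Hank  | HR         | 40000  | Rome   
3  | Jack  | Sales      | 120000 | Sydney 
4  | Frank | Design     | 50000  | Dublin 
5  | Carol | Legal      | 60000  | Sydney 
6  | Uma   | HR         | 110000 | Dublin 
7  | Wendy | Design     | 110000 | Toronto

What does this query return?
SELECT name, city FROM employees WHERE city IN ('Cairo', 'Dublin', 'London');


Filtering: city IN ('Cairo', 'Dublin', 'London')
Matching: 3 rows

3 rows:
Mia, Cairo
Frank, Dublin
Uma, Dublin


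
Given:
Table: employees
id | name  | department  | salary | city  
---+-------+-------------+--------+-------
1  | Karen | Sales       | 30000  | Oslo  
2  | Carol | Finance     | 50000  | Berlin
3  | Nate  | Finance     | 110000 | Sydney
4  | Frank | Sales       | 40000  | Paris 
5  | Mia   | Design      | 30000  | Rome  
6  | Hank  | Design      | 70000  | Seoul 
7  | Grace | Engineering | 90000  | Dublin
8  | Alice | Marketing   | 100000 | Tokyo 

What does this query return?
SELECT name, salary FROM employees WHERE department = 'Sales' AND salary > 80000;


Filtering: department = 'Sales' AND salary > 80000
Matching: 0 rows

Empty result set (0 rows)


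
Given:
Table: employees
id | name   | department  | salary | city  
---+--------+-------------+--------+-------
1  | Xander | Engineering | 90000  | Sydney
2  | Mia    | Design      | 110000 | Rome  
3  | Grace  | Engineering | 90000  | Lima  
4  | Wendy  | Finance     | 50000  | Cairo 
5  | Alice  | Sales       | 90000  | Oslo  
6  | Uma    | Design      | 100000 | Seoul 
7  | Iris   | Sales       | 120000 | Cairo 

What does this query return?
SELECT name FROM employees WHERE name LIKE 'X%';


LIKE 'X%' matches names starting with 'X'
Matching: 1

1 rows:
Xander


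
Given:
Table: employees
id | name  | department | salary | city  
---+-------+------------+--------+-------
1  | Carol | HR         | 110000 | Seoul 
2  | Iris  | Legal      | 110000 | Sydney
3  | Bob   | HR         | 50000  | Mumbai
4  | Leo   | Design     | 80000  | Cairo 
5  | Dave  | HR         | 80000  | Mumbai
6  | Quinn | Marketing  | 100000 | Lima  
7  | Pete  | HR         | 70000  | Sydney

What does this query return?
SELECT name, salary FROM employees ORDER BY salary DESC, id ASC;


Sorting by salary DESC, then id ASC for ties

7 rows:
Carol, 110000
Iris, 110000
Quinn, 100000
Leo, 80000
Dave, 80000
Pete, 70000
Bob, 50000


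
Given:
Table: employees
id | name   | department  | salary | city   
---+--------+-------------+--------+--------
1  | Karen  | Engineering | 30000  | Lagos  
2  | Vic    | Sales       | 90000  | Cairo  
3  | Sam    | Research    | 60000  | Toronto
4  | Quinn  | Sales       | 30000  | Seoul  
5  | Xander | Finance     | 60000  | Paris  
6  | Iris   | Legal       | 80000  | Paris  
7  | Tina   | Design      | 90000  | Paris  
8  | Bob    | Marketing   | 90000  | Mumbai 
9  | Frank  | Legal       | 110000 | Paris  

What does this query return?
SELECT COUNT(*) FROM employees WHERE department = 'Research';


Counting rows where department = 'Research'
  Sam -> MATCH


1


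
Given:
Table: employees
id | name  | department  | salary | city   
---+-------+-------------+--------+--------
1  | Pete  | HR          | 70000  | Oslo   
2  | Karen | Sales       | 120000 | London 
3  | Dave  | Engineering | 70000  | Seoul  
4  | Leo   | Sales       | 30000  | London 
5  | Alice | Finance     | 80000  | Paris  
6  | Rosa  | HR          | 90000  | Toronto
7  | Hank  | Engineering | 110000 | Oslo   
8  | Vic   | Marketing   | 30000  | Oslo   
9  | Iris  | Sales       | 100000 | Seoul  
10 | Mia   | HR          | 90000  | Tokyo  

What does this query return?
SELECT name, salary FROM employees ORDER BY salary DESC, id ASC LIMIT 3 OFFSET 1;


Sort by salary DESC (id ASC tiebreak), then skip 1 and take 3
Rows 2 through 4

3 rows:
Hank, 110000
Iris, 100000
Rosa, 90000


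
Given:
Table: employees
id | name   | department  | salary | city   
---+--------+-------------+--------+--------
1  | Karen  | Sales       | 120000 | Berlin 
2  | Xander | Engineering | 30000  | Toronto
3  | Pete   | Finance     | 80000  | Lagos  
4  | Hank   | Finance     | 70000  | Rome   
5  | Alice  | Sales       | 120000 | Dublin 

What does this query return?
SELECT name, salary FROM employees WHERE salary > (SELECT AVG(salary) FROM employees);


Subquery: AVG(salary) = 84000.0
Filtering: salary > 84000.0
  Karen (120000) -> MATCH
  Alice (120000) -> MATCH


2 rows:
Karen, 120000
Alice, 120000


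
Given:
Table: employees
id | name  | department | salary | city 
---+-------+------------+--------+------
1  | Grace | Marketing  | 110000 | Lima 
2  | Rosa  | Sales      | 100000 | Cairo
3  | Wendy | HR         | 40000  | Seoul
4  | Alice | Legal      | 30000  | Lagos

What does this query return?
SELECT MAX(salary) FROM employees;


Salaries: 110000, 100000, 40000, 30000
MAX = 110000

110000


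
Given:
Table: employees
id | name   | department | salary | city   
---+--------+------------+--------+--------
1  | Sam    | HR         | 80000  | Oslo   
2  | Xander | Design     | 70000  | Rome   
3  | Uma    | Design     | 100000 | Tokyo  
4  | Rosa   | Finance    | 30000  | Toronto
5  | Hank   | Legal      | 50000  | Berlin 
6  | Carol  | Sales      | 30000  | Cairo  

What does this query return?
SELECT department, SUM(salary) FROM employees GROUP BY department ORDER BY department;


Summing salary within each department:
  Design: 70000 + 100000 = 170000
  Finance: 30000 = 30000
  HR: 80000 = 80000
  Legal: 50000 = 50000
  Sales: 30000 = 30000


5 groups:
Design, 170000
Finance, 30000
HR, 80000
Legal, 50000
Sales, 30000


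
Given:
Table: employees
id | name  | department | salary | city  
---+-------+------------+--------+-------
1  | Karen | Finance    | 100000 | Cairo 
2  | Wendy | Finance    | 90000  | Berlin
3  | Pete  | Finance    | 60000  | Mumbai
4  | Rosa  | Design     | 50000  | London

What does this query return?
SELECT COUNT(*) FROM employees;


COUNT(*) counts all rows

4


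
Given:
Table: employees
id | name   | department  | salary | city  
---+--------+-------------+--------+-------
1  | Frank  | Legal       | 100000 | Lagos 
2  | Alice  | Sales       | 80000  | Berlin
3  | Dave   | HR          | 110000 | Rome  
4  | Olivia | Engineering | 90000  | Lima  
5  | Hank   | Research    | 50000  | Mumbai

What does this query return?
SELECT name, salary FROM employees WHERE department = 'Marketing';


Filtering: department = 'Marketing'
Matching rows: 0

Empty result set (0 rows)


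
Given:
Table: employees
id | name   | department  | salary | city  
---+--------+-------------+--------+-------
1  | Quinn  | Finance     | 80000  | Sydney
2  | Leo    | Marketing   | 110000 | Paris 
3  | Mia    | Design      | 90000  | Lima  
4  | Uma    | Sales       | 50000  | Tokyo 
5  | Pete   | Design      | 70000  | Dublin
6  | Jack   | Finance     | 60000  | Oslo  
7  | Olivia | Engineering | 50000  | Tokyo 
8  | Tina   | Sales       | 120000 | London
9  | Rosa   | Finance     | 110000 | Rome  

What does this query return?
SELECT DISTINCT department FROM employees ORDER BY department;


All 'department' values (row order): Finance, Marketing, Design, Sales, Design, Finance, Engineering, Sales, Finance
Removing duplicates leaves 5 unique value(s).

5 values:
Design
Engineering
Finance
Marketing
Sales


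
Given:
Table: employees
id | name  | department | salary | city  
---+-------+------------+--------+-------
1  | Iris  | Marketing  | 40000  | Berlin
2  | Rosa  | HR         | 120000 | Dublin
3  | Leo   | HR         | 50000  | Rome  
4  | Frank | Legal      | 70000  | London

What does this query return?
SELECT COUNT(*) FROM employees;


COUNT(*) counts all rows

4


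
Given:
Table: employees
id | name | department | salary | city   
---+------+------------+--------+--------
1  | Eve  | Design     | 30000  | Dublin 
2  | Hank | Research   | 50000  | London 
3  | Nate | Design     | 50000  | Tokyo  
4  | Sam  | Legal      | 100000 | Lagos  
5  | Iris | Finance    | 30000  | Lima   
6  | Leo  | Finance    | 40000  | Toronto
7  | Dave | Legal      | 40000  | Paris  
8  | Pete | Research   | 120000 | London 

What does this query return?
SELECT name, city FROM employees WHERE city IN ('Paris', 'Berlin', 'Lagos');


Filtering: city IN ('Paris', 'Berlin', 'Lagos')
Matching: 2 rows

2 rows:
Sam, Lagos
Dave, Paris


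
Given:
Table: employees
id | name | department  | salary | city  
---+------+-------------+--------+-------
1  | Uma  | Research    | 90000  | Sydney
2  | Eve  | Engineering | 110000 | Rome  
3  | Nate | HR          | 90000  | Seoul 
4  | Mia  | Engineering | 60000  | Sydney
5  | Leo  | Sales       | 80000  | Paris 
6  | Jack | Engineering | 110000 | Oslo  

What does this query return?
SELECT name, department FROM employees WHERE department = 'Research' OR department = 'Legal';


Filtering: department = 'Research' OR 'Legal'
Matching: 1 rows

1 rows:
Uma, Research


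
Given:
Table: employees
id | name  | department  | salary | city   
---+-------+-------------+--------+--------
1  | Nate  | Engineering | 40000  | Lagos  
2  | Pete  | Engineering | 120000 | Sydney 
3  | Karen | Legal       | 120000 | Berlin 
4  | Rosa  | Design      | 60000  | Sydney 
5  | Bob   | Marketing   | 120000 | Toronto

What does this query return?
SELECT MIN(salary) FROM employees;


Salaries: 40000, 120000, 120000, 60000, 120000
MIN = 40000

40000


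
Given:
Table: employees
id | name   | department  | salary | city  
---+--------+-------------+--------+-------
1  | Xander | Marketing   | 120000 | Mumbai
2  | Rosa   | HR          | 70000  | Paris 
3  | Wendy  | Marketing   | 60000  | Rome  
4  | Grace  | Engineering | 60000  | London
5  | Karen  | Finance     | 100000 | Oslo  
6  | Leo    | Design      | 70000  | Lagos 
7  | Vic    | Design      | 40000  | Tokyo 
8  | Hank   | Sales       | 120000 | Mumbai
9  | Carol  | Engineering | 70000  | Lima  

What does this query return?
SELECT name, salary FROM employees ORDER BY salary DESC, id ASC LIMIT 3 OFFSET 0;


Sort by salary DESC (id ASC tiebreak), then skip 0 and take 3
Rows 1 through 3

3 rows:
Xander, 120000
Hank, 120000
Karen, 100000


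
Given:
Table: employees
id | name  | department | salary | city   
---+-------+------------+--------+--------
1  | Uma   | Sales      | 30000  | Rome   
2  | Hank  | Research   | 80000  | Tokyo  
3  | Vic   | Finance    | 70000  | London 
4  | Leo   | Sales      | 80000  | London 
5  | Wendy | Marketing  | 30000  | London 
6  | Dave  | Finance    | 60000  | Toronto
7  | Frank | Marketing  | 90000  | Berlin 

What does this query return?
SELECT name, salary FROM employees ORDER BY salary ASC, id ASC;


Sorting by salary ASC, then id ASC for ties

7 rows:
Uma, 30000
Wendy, 30000
Dave, 60000
Vic, 70000
Hank, 80000
Leo, 80000
Frank, 90000


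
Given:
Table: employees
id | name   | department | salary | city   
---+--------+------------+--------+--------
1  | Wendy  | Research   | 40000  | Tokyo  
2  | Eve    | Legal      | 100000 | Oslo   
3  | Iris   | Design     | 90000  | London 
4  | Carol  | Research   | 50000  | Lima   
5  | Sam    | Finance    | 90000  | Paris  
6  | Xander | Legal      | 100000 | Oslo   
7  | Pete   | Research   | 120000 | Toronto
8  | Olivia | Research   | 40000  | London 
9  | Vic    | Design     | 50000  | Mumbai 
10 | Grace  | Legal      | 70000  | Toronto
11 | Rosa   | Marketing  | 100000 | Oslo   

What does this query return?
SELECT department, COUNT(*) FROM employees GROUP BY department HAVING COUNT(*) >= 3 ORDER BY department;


Groups with count >= 3:
  Legal: 3 -> PASS
  Research: 4 -> PASS
  Design: 2 -> filtered out
  Finance: 1 -> filtered out
  Marketing: 1 -> filtered out


2 groups:
Legal, 3
Research, 4


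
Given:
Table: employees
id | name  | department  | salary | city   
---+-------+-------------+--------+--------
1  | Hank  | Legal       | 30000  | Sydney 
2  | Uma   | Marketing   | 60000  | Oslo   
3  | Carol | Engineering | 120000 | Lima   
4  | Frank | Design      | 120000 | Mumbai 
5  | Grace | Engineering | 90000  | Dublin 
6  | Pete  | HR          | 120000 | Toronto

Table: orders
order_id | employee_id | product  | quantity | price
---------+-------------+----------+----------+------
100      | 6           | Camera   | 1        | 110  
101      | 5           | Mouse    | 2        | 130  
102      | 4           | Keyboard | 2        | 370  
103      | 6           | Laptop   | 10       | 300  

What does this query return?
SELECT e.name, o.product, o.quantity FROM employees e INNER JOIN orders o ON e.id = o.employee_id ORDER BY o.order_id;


Joining employees.id = orders.employee_id:
  employee Pete (id=6) -> order Camera
  employee Grace (id=5) -> order Mouse
  employee Frank (id=4) -> order Keyboard
  employee Pete (id=6) -> order Laptop


4 rows:
Pete, Camera, 1
Grace, Mouse, 2
Frank, Keyboard, 2
Pete, Laptop, 10


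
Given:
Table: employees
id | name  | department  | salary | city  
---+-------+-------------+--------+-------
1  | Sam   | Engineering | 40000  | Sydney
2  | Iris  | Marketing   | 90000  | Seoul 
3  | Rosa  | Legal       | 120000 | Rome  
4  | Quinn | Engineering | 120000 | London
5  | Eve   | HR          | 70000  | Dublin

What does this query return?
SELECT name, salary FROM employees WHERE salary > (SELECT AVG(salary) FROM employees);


Subquery: AVG(salary) = 88000.0
Filtering: salary > 88000.0
  Iris (90000) -> MATCH
  Rosa (120000) -> MATCH
  Quinn (120000) -> MATCH


3 rows:
Iris, 90000
Rosa, 120000
Quinn, 120000


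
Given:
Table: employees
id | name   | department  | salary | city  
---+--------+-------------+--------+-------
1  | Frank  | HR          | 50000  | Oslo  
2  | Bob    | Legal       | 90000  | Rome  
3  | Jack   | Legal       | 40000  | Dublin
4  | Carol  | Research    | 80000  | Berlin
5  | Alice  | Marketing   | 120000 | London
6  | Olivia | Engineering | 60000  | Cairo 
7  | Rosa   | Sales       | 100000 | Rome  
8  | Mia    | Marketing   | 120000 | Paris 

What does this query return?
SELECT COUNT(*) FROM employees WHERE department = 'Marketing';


Counting rows where department = 'Marketing'
  Alice -> MATCH
  Mia -> MATCH


2


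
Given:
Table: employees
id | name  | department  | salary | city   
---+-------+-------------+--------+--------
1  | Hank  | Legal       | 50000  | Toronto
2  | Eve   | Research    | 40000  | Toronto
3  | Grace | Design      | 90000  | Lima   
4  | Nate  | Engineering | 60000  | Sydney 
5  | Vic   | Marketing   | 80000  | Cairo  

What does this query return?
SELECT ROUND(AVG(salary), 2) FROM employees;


SUM(salary) = 320000
COUNT = 5
ROUND(AVG, 2) = ROUND(320000 / 5, 2) = 64000.0

64000.0


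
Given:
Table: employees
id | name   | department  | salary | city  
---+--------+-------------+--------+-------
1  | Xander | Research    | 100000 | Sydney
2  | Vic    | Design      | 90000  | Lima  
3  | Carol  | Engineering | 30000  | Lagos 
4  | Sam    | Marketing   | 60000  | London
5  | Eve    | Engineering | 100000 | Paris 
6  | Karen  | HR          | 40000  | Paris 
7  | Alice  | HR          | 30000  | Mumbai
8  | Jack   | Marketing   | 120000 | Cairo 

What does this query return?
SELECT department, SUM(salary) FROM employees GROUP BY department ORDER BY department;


Summing salary within each department:
  Design: 90000 = 90000
  Engineering: 30000 + 100000 = 130000
  HR: 40000 + 30000 = 70000
  Marketing: 60000 + 120000 = 180000
  Research: 100000 = 100000


5 groups:
Design, 90000
Engineering, 130000
HR, 70000
Marketing, 180000
Research, 100000


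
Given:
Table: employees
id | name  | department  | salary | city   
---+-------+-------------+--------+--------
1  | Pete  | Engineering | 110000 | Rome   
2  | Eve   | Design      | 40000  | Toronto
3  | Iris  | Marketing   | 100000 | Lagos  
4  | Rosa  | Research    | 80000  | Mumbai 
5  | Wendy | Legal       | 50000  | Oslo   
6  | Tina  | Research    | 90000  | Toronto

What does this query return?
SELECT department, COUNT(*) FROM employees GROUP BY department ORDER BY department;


Assigning each row to its department group:
  Pete -> Engineering
  Eve -> Design
  Iris -> Marketing
  Rosa -> Research
  Wendy -> Legal
  Tina -> Research


5 groups:
Design, 1
Engineering, 1
Legal, 1
Marketing, 1
Research, 2


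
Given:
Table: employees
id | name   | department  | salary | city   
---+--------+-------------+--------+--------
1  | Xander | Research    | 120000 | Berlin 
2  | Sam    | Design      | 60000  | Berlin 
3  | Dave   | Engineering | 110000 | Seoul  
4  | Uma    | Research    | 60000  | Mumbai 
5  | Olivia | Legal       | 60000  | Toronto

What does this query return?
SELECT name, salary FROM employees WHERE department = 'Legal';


Filtering: department = 'Legal'
Matching rows: 1

1 rows:
Olivia, 60000


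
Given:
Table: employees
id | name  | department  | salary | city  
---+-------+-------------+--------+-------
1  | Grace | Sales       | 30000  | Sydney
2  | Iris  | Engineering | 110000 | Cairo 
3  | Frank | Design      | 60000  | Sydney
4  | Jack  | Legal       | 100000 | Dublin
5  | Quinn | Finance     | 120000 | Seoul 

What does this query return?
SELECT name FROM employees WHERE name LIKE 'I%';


LIKE 'I%' matches names starting with 'I'
Matching: 1

1 rows:
Iris


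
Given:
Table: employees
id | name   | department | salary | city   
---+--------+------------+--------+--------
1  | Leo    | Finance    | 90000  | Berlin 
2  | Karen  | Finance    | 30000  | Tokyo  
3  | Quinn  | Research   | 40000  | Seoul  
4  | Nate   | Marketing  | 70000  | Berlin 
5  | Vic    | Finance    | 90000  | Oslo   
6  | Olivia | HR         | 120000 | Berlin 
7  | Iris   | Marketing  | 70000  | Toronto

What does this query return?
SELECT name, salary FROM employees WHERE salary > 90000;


Filtering: salary > 90000
Matching: 1 rows

1 rows:
Olivia, 120000


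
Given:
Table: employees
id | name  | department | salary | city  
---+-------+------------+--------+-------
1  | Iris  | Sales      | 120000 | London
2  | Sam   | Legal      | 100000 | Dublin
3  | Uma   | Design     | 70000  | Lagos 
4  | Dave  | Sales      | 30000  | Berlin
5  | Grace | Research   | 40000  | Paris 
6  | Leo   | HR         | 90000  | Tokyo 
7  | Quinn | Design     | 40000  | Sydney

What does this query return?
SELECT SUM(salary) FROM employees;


SUM(salary) = 120000 + 100000 + 70000 + 30000 + 40000 + 90000 + 40000 = 490000

490000


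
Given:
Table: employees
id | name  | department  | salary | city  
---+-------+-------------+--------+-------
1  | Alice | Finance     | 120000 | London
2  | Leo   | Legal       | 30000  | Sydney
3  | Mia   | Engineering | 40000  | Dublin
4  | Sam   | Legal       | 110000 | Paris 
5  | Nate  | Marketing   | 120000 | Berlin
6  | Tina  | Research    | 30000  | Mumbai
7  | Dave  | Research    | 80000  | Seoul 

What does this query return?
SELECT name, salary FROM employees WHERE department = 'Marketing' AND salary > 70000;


Filtering: department = 'Marketing' AND salary > 70000
Matching: 1 rows

1 rows:
Nate, 120000


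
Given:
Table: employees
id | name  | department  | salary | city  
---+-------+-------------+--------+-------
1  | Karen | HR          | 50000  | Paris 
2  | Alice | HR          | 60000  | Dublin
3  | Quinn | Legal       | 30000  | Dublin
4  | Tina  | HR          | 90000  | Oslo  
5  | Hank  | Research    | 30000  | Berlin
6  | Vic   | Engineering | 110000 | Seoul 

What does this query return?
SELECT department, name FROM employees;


Projecting columns: department, name

6 rows:
HR, Karen
HR, Alice
Legal, Quinn
HR, Tina
Research, Hank
Engineering, Vic


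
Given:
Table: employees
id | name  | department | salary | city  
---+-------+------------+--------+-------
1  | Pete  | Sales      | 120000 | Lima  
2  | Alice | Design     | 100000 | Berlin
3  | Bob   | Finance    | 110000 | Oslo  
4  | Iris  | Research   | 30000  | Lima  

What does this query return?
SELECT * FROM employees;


SELECT * returns all 4 rows with all columns

4 rows:
1, Pete, Sales, 120000, Lima
2, Alice, Design, 100000, Berlin
3, Bob, Finance, 110000, Oslo
4, Iris, Research, 30000, Lima


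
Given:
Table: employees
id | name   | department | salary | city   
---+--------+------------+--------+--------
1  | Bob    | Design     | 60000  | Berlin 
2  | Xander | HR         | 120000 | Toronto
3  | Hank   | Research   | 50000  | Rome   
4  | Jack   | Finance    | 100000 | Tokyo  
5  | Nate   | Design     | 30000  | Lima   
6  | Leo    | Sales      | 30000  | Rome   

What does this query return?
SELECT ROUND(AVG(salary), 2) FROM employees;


SUM(salary) = 390000
COUNT = 6
ROUND(AVG, 2) = ROUND(390000 / 6, 2) = 65000.0

65000.0


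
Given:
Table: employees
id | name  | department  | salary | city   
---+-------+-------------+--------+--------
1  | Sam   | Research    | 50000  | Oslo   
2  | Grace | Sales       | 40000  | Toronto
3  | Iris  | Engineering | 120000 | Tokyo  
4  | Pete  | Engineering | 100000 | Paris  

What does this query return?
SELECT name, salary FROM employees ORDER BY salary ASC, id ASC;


Sorting by salary ASC, then id ASC for ties

4 rows:
Grace, 40000
Sam, 50000
Pete, 100000
Iris, 120000


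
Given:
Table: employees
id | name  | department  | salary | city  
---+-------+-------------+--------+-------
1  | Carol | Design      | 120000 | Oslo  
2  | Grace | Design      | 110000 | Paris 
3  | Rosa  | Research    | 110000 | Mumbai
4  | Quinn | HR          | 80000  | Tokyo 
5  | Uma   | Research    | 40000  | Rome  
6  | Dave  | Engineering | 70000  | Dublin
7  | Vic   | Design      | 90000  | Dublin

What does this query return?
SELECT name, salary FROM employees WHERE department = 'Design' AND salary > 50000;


Filtering: department = 'Design' AND salary > 50000
Matching: 3 rows

3 rows:
Carol, 120000
Grace, 110000
Vic, 90000


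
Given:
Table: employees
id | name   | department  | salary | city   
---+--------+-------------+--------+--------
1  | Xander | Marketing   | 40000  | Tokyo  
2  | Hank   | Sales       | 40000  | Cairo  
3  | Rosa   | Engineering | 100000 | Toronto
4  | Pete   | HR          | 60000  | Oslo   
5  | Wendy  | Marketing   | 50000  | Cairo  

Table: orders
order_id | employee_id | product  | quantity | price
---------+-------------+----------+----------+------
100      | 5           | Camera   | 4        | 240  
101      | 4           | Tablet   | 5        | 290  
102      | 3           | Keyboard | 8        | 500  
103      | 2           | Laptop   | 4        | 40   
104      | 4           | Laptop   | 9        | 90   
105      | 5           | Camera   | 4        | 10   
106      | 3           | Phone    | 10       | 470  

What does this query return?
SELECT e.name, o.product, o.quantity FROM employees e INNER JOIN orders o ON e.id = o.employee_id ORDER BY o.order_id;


Joining employees.id = orders.employee_id:
  employee Wendy (id=5) -> order Camera
  employee Pete (id=4) -> order Tablet
  employee Rosa (id=3) -> order Keyboard
  employee Hank (id=2) -> order Laptop
  employee Pete (id=4) -> order Laptop
  employee Wendy (id=5) -> order Camera
  employee Rosa (id=3) -> order Phone


7 rows:
Wendy, Camera, 4
Pete, Tablet, 5
Rosa, Keyboard, 8
Hank, Laptop, 4
Pete, Laptop, 9
Wendy, Camera, 4
Rosa, Phone, 10


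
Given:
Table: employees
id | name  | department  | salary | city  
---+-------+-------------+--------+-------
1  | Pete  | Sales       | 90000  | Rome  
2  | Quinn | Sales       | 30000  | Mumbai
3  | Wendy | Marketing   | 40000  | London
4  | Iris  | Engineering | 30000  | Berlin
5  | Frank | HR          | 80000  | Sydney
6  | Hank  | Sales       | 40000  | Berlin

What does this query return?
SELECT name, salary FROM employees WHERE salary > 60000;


Filtering: salary > 60000
Matching: 2 rows

2 rows:
Pete, 90000
Frank, 80000


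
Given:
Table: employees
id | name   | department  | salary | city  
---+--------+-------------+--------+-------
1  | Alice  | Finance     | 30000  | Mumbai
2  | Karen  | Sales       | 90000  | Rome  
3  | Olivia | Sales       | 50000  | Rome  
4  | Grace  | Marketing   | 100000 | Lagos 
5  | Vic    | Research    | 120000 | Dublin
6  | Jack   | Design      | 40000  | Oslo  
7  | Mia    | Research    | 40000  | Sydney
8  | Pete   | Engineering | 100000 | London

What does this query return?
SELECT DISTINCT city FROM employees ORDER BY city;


All 'city' values (row order): Mumbai, Rome, Rome, Lagos, Dublin, Oslo, Sydney, London
Removing duplicates leaves 7 unique value(s).

7 values:
Dublin
Lagos
London
Mumbai
Oslo
Rome
Sydney


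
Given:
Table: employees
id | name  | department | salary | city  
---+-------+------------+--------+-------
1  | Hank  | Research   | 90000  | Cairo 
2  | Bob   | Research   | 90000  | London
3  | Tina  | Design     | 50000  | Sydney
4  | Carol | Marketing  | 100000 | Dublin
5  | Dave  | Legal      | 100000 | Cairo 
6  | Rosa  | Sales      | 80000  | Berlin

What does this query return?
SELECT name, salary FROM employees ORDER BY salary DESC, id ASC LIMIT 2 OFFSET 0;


Sort by salary DESC (id ASC tiebreak), then skip 0 and take 2
Rows 1 through 2

2 rows:
Carol, 100000
Dave, 100000


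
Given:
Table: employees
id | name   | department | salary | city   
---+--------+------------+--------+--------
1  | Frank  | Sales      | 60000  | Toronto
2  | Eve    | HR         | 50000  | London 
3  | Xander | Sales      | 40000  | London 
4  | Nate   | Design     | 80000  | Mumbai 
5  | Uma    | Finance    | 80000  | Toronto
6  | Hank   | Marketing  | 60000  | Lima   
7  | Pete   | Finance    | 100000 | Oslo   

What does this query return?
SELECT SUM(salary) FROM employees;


SUM(salary) = 60000 + 50000 + 40000 + 80000 + 80000 + 60000 + 100000 = 470000

470000


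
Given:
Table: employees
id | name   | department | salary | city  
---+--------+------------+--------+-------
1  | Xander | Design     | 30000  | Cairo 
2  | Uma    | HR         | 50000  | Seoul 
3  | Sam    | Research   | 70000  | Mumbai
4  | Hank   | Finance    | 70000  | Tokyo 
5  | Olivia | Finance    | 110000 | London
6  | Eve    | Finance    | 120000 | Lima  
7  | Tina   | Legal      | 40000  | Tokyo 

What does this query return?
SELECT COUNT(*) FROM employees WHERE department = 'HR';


Counting rows where department = 'HR'
  Uma -> MATCH


1


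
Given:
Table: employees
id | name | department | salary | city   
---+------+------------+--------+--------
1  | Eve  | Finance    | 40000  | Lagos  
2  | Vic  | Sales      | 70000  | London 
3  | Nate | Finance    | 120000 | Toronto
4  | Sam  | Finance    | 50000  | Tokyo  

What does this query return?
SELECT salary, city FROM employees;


Projecting columns: salary, city

4 rows:
40000, Lagos
70000, London
120000, Toronto
50000, Tokyo


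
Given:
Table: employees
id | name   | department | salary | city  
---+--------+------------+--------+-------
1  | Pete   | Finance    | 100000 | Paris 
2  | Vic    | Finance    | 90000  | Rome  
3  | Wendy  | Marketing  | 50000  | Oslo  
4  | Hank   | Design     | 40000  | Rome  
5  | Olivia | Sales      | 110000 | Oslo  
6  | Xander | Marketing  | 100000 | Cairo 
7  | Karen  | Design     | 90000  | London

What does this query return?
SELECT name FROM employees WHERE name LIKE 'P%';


LIKE 'P%' matches names starting with 'P'
Matching: 1

1 rows:
Pete


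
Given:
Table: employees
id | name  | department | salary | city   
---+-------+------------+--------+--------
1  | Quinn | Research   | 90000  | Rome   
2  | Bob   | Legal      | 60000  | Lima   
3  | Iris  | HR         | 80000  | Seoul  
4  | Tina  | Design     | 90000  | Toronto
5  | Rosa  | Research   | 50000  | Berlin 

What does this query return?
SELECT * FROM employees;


SELECT * returns all 5 rows with all columns

5 rows:
1, Quinn, Research, 90000, Rome
2, Bob, Legal, 60000, Lima
3, Iris, HR, 80000, Seoul
4, Tina, Design, 90000, Toronto
5, Rosa, Research, 50000, Berlin


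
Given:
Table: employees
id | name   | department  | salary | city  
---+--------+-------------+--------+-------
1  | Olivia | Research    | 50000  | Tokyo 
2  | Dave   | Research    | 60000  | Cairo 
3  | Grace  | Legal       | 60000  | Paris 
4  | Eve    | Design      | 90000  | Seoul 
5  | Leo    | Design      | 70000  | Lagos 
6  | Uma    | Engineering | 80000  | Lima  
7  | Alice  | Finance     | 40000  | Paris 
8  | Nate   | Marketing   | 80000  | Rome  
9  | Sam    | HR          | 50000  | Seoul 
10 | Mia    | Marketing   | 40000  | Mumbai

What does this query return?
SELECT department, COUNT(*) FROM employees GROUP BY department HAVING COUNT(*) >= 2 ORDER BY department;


Groups with count >= 2:
  Design: 2 -> PASS
  Marketing: 2 -> PASS
  Research: 2 -> PASS
  Engineering: 1 -> filtered out
  Finance: 1 -> filtered out
  HR: 1 -> filtered out
  Legal: 1 -> filtered out


3 groups:
Design, 2
Marketing, 2
Research, 2


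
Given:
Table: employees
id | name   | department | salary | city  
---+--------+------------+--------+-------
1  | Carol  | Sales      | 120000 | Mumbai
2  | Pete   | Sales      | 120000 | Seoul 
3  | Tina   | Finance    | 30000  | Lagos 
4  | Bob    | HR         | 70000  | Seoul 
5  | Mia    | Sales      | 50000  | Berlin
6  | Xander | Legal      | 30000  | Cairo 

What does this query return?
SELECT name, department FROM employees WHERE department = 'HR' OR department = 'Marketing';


Filtering: department = 'HR' OR 'Marketing'
Matching: 1 rows

1 rows:
Bob, HR


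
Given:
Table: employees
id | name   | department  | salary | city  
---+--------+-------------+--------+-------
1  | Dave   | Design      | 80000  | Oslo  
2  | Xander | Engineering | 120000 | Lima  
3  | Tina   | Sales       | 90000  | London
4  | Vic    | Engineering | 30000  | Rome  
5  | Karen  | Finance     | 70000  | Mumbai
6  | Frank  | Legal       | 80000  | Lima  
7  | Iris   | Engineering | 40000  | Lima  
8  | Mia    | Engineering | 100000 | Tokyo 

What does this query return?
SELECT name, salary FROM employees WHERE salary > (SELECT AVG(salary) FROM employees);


Subquery: AVG(salary) = 76250.0
Filtering: salary > 76250.0
  Dave (80000) -> MATCH
  Xander (120000) -> MATCH
  Tina (90000) -> MATCH
  Frank (80000) -> MATCH
  Mia (100000) -> MATCH


5 rows:
Dave, 80000
Xander, 120000
Tina, 90000
Frank, 80000
Mia, 100000


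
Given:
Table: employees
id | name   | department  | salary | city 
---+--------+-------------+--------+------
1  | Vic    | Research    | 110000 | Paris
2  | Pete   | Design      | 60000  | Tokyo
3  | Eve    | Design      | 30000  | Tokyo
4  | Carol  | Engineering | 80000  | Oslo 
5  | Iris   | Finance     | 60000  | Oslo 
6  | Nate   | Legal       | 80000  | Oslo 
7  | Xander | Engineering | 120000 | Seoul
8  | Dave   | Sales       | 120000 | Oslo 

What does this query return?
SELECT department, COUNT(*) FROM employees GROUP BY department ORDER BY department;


Assigning each row to its department group:
  Vic -> Research
  Pete -> Design
  Eve -> Design
  Carol -> Engineering
  Iris -> Finance
  Nate -> Legal
  Xander -> Engineering
  Dave -> Sales


6 groups:
Design, 2
Engineering, 2
Finance, 1
Legal, 1
Research, 1
Sales, 1


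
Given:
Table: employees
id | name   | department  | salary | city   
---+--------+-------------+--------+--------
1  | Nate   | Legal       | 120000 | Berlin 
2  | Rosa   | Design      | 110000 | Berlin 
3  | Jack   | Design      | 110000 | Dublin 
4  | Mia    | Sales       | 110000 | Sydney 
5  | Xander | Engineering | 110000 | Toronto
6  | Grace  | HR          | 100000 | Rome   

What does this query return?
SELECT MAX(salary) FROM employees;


Salaries: 120000, 110000, 110000, 110000, 110000, 100000
MAX = 120000

120000


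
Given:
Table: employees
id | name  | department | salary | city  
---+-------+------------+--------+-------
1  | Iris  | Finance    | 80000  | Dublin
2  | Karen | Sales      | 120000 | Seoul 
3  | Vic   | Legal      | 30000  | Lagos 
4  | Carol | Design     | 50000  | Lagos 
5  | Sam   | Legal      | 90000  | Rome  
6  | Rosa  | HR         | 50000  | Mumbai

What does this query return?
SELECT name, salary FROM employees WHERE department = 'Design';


Filtering: department = 'Design'
Matching rows: 1

1 rows:
Carol, 50000


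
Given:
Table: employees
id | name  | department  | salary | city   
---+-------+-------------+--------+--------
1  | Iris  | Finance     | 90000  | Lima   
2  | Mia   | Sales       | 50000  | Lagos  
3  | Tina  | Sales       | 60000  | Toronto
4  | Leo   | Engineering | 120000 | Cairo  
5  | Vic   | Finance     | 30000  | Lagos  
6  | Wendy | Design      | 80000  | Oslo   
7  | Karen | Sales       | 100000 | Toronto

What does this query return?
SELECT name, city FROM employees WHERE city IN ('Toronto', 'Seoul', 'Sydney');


Filtering: city IN ('Toronto', 'Seoul', 'Sydney')
Matching: 2 rows

2 rows:
Tina, Toronto
Karen, Toronto
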